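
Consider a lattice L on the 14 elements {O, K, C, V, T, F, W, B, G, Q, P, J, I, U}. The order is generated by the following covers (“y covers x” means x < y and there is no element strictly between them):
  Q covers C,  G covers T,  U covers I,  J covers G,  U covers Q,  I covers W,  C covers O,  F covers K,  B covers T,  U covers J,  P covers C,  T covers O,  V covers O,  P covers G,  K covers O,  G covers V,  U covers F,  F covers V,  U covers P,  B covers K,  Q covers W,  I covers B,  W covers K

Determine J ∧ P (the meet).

G

Common lower bounds of {J, P}: G, O, T, V.
The greatest among these is G.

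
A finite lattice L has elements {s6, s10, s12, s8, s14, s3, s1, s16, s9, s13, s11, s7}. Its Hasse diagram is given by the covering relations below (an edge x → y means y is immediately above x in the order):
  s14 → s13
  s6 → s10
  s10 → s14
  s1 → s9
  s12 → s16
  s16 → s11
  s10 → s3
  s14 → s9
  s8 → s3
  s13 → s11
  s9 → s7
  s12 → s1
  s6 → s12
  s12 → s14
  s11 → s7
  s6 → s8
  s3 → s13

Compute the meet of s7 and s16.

Common lower bounds of {s7, s16}: s12, s16, s6.
The greatest among these is s16.

s16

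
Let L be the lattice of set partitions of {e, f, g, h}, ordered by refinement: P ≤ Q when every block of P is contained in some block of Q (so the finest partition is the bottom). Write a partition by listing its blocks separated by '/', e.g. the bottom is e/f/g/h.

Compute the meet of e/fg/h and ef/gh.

The meet (common refinement) of e/fg/h and ef/gh intersects blocks pairwise, giving e/f/g/h.

e/f/g/h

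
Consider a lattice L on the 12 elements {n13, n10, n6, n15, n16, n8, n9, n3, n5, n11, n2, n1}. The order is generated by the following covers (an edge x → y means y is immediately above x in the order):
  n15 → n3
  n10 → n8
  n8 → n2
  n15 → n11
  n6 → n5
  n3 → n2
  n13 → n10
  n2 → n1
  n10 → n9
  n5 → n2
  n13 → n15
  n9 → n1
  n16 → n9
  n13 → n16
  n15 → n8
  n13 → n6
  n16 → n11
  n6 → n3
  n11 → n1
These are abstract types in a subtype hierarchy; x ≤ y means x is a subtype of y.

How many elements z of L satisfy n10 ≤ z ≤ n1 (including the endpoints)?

The interval [n10, n1] = {n1, n10, n2, n8, n9}, which has 5 elements.

5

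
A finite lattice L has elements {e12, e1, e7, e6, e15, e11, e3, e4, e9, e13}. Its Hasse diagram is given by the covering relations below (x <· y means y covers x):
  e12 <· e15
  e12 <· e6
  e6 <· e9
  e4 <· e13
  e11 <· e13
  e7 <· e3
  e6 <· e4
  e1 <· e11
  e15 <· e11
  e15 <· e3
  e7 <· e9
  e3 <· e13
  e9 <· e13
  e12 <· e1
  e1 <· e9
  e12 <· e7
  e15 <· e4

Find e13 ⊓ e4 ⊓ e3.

e15

Common lower bounds of {e13, e4, e3}: e12, e15.
The greatest among these is e15.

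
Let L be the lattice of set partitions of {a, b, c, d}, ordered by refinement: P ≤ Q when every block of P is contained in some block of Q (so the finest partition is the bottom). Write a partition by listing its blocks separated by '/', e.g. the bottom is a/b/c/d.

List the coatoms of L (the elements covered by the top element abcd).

a/bcd, ab/cd, abc/d, abd/c, ac/bd, acd/b, ad/bc

The coatoms are exactly the elements covered by abcd: a/bcd, ab/cd, abc/d, abd/c, ac/bd, acd/b, ad/bc.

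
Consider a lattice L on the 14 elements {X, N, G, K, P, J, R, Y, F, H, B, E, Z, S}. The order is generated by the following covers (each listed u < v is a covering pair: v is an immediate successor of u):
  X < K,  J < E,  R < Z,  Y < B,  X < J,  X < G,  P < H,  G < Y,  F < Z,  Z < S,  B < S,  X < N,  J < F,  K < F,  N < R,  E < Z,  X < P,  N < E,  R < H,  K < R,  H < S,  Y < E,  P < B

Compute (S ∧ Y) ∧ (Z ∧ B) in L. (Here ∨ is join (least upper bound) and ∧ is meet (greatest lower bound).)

Y

S ∧ Y = Y
Z ∧ B = Y
Y ∧ Y = Y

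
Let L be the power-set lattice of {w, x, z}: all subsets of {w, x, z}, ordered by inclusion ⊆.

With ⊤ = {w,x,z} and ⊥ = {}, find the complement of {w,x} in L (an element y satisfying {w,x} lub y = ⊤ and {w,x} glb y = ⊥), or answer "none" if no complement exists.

Need y with {w,x} ∨ y = {w,x,z} and {w,x} ∧ y = {}.
Checking each element gives: {z}.

{z}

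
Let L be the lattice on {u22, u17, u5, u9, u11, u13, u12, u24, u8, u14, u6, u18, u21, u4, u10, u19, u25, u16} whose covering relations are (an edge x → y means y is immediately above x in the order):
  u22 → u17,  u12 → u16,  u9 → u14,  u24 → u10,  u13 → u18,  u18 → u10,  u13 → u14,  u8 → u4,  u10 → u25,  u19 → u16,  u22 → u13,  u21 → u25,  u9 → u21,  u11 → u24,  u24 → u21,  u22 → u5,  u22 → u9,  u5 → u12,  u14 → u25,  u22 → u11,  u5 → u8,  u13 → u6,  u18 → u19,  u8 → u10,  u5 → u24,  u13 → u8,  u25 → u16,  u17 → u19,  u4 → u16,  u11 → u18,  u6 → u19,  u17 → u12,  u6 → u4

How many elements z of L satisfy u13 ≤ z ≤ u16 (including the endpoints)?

The interval [u13, u16] = {u10, u13, u14, u16, u18, u19, u25, u4, u6, u8}, which has 10 elements.

10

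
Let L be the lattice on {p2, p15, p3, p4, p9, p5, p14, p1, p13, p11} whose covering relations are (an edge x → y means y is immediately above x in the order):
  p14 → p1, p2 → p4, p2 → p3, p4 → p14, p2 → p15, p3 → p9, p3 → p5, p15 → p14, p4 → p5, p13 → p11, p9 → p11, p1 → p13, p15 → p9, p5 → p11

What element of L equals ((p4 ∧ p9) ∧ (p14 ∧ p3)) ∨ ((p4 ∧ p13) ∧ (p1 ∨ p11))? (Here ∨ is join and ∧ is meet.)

p4 ∧ p9 = p2
p14 ∧ p3 = p2
p2 ∧ p2 = p2
p4 ∧ p13 = p4
p1 ∨ p11 = p11
p4 ∧ p11 = p4
p2 ∨ p4 = p4

p4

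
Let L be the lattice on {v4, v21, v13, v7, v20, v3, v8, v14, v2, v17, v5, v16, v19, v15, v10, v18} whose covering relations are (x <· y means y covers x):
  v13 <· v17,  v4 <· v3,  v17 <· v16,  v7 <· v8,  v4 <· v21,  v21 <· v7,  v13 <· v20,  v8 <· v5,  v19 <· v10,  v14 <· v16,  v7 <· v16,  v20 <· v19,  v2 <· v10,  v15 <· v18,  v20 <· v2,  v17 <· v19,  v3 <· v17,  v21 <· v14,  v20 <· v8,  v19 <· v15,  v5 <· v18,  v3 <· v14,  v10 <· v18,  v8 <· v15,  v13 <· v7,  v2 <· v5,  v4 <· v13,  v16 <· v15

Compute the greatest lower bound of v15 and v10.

v19

Common lower bounds of {v15, v10}: v13, v17, v19, v20, v3, v4.
The greatest among these is v19.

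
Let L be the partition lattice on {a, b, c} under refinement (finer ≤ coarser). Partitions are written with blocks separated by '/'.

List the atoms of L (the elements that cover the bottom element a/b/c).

The atoms are exactly the elements that cover a/b/c: a/bc, ab/c, ac/b.

a/bc, ab/c, ac/b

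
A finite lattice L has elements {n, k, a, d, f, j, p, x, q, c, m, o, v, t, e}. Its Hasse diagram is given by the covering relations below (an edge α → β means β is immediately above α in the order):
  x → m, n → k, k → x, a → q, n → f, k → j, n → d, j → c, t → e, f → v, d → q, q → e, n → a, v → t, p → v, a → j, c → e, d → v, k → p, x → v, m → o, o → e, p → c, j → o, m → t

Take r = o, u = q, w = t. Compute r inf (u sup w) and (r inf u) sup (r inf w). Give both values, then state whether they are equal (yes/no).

u sup w = e, so r inf (u sup w) = o inf e = o.
r inf u = a and r inf w = m, so (r inf u) sup (r inf w) = a sup m = o.
Equal: yes.

o; o; yes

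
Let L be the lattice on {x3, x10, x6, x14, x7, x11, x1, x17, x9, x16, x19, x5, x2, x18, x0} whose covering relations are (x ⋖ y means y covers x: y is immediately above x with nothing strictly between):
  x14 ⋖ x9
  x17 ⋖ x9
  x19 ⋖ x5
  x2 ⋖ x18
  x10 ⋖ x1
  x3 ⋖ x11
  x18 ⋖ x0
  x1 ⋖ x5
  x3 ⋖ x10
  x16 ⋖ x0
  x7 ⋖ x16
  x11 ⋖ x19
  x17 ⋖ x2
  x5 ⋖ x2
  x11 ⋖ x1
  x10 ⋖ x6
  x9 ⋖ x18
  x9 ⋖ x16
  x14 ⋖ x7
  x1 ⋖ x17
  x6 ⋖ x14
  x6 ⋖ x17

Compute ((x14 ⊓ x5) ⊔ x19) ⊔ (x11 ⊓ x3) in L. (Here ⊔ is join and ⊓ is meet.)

x14 ∧ x5 = x10
x10 ∨ x19 = x5
x11 ∧ x3 = x3
x5 ∨ x3 = x5

x5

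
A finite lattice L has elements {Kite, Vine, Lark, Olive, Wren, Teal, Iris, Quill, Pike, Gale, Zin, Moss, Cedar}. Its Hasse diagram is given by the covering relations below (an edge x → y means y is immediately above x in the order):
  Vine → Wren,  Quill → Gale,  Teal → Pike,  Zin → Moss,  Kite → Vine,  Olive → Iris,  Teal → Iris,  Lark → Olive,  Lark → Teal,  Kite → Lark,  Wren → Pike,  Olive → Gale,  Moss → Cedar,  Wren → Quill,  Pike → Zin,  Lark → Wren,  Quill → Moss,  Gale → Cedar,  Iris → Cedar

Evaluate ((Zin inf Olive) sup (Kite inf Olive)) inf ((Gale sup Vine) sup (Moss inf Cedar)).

Lark

Zin ∧ Olive = Lark
Kite ∧ Olive = Kite
Lark ∨ Kite = Lark
Gale ∨ Vine = Gale
Moss ∧ Cedar = Moss
Gale ∨ Moss = Cedar
Lark ∧ Cedar = Lark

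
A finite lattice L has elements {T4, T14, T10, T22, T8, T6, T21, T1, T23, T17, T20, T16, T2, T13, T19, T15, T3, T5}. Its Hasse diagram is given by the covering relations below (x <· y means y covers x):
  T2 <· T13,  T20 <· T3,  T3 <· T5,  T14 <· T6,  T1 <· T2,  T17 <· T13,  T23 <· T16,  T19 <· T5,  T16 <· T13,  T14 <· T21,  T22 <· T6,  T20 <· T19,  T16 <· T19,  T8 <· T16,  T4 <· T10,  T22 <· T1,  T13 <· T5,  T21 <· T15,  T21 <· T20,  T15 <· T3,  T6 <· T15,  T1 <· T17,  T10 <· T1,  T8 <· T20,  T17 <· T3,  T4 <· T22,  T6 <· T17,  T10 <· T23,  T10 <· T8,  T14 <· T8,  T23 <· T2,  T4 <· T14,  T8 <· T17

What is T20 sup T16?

Common upper bounds of {T20, T16}: T19, T5.
The least among these is T19.

T19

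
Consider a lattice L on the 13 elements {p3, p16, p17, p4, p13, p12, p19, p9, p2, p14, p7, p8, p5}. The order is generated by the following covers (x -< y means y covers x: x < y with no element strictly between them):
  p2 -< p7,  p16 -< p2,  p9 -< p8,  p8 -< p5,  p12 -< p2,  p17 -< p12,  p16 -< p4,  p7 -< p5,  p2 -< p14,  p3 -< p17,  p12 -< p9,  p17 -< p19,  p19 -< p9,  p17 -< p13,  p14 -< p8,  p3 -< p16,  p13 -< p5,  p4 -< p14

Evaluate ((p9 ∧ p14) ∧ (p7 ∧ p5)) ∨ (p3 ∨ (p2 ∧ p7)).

p9 ∧ p14 = p12
p7 ∧ p5 = p7
p12 ∧ p7 = p12
p2 ∧ p7 = p2
p3 ∨ p2 = p2
p12 ∨ p2 = p2

p2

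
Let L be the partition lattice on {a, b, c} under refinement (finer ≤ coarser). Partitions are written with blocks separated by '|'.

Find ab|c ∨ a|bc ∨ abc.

The join of ab|c, a|bc, abc merges any blocks that overlap across the partitions, giving abc.

abc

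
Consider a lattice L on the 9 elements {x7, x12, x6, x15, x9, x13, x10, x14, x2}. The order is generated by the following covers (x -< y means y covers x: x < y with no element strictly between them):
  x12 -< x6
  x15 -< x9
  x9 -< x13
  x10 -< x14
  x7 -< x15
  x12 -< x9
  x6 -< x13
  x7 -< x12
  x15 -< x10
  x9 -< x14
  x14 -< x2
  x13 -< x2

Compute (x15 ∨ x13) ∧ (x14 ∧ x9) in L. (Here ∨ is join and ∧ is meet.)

x9

x15 ∨ x13 = x13
x14 ∧ x9 = x9
x13 ∧ x9 = x9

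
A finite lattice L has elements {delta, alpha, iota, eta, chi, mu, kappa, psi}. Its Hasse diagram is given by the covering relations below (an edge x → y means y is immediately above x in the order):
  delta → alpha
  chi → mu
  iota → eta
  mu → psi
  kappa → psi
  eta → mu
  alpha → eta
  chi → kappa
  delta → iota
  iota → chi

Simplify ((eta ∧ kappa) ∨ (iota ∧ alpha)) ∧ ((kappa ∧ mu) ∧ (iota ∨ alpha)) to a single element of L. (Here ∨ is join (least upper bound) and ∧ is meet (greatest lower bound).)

iota

eta ∧ kappa = iota
iota ∧ alpha = delta
iota ∨ delta = iota
kappa ∧ mu = chi
iota ∨ alpha = eta
chi ∧ eta = iota
iota ∧ iota = iota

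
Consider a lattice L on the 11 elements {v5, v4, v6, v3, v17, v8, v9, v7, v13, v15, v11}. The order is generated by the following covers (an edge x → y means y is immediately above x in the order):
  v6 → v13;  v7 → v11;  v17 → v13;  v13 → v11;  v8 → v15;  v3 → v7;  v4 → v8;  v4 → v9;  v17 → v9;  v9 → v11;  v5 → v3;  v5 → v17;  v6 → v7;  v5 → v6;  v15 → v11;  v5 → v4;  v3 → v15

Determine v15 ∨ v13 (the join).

Common upper bounds of {v15, v13}: v11.
The least among these is v11.

v11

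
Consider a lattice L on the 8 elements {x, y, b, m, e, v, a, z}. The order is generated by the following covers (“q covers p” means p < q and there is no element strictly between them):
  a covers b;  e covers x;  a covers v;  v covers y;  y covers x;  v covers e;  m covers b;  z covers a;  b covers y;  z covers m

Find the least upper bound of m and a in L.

Common upper bounds of {m, a}: z.
The least among these is z.

z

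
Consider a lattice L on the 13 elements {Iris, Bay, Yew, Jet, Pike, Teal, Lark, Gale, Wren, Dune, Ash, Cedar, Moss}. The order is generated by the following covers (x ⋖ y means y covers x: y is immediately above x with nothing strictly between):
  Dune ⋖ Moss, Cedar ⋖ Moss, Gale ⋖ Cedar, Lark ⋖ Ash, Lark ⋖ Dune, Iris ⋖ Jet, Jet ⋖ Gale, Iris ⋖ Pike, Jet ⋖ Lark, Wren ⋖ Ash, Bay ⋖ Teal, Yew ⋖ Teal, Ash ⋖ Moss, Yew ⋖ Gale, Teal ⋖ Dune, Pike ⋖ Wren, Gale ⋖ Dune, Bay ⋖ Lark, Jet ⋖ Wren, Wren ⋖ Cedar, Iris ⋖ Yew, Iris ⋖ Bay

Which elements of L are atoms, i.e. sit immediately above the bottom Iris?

The atoms are exactly the elements that cover Iris: Bay, Jet, Pike, Yew.

Bay, Jet, Pike, Yew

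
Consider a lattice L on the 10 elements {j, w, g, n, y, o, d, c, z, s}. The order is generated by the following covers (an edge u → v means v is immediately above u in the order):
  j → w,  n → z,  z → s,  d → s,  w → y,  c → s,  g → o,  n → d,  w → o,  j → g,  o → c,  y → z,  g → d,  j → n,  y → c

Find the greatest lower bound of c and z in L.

Common lower bounds of {c, z}: j, w, y.
The greatest among these is y.

y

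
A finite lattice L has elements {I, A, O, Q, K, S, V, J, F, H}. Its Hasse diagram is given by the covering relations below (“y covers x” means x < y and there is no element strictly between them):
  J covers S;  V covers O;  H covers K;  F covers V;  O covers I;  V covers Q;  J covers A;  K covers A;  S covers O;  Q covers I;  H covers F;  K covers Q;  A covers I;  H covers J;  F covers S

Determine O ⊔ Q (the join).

Common upper bounds of {O, Q}: F, H, V.
The least among these is V.

V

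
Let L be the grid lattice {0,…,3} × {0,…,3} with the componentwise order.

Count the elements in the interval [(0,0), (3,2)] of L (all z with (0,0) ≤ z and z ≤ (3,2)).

The interval [(0,0), (3,2)] = {(0,0), (0,1), (0,2), (1,0), (1,1), (1,2), (2,0), (2,1), (2,2), (3,0), (3,1), (3,2)}, which has 12 elements.

12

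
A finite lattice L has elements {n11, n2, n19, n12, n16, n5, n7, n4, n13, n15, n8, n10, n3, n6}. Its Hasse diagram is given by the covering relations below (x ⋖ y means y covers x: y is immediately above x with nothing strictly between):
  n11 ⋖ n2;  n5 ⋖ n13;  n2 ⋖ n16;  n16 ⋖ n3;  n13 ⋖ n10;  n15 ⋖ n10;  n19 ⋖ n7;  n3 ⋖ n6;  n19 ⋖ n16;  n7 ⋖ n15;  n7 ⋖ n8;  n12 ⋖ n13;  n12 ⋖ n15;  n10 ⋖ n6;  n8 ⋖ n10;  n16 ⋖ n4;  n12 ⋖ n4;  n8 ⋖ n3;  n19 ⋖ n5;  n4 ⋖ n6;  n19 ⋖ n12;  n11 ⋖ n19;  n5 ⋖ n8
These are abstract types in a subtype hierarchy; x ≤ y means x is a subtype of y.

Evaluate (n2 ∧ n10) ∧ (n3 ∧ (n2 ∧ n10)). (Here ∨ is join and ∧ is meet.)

n11

n2 ∧ n10 = n11
n2 ∧ n10 = n11
n3 ∧ n11 = n11
n11 ∧ n11 = n11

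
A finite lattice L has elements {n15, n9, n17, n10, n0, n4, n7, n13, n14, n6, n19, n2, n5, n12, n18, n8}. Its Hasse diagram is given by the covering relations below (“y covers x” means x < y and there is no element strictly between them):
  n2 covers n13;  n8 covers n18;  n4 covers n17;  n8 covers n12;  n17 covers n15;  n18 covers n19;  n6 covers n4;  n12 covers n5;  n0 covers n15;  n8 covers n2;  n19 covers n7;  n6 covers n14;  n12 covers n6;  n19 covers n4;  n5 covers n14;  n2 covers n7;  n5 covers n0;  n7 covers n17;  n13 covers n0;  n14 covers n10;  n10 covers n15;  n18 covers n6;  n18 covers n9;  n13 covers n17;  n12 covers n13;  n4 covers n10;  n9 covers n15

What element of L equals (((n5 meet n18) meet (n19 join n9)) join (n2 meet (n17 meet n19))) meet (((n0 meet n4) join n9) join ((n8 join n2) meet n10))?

n6

n5 ∧ n18 = n14
n19 ∨ n9 = n18
n14 ∧ n18 = n14
n17 ∧ n19 = n17
n2 ∧ n17 = n17
n14 ∨ n17 = n6
n0 ∧ n4 = n15
n15 ∨ n9 = n9
n8 ∨ n2 = n8
n8 ∧ n10 = n10
n9 ∨ n10 = n18
n6 ∧ n18 = n6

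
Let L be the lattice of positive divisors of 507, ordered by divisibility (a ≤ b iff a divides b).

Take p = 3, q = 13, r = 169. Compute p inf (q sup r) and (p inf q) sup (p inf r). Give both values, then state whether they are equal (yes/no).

1; 1; yes

q sup r = 169, so p inf (q sup r) = 3 inf 169 = 1.
p inf q = 1 and p inf r = 1, so (p inf q) sup (p inf r) = 1 sup 1 = 1.
Equal: yes.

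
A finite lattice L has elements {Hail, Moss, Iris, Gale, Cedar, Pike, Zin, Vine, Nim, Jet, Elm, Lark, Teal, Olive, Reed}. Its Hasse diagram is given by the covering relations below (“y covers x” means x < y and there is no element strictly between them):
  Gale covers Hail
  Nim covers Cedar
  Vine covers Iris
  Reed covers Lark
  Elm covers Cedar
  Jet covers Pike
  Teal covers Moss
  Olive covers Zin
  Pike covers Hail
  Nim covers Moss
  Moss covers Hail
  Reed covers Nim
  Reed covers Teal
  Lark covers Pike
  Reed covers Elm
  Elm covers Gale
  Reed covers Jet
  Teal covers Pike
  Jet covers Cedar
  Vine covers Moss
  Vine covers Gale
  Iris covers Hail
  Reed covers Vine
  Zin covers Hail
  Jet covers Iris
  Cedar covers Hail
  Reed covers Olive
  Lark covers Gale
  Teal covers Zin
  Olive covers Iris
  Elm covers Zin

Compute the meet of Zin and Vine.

Common lower bounds of {Zin, Vine}: Hail.
The greatest among these is Hail.

Hail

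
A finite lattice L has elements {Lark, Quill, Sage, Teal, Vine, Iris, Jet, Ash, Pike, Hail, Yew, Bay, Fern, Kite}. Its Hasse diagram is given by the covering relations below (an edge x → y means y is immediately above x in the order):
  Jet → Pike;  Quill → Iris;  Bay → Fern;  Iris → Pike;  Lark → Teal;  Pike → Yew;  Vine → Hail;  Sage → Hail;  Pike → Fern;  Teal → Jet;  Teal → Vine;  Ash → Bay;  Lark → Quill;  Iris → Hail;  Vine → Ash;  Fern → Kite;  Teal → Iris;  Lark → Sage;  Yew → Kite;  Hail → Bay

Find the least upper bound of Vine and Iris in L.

Common upper bounds of {Vine, Iris}: Bay, Fern, Hail, Kite.
The least among these is Hail.

Hail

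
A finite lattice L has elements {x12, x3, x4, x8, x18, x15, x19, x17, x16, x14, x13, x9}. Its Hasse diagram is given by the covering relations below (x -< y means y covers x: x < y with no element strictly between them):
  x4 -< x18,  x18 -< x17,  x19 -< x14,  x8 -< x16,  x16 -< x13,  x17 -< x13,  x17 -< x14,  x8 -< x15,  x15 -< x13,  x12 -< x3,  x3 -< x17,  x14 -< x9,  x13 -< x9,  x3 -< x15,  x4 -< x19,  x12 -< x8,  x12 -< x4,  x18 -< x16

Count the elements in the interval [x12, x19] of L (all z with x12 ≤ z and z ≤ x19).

The interval [x12, x19] = {x12, x19, x4}, which has 3 elements.

3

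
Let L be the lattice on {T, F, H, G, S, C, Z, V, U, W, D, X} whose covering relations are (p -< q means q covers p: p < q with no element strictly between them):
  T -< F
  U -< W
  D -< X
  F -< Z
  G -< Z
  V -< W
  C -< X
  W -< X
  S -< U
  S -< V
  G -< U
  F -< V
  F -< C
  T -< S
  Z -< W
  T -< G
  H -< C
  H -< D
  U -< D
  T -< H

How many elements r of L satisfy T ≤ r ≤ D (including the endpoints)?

The interval [T, D] = {D, G, H, S, T, U}, which has 6 elements.

6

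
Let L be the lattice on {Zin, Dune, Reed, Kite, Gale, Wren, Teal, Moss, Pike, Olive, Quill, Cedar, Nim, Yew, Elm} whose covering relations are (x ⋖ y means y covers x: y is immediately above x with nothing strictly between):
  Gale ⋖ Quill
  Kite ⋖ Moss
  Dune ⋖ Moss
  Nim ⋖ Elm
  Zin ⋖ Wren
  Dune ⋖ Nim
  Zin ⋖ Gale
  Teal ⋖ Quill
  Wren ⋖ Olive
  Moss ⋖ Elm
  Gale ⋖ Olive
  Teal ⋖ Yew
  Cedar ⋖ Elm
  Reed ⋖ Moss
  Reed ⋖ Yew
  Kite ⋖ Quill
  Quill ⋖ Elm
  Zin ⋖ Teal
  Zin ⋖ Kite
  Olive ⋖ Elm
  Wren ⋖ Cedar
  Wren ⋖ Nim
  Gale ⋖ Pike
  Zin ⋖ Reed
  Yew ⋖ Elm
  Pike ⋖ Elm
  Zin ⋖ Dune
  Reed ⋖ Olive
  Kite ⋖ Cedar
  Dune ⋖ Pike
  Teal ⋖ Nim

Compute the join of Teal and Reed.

Yew

Common upper bounds of {Teal, Reed}: Elm, Yew.
The least among these is Yew.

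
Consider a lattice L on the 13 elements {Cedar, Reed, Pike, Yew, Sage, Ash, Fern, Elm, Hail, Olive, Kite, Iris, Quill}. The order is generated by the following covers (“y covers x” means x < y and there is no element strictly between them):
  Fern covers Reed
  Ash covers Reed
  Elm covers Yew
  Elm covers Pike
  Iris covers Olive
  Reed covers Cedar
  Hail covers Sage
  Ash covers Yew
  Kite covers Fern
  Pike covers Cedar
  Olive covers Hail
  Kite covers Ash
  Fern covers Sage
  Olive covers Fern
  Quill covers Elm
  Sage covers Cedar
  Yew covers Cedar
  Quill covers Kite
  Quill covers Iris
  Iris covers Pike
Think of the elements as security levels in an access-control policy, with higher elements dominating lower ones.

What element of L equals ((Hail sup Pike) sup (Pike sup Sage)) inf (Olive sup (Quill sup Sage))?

Hail ∨ Pike = Iris
Pike ∨ Sage = Iris
Iris ∨ Iris = Iris
Quill ∨ Sage = Quill
Olive ∨ Quill = Quill
Iris ∧ Quill = Iris

Iris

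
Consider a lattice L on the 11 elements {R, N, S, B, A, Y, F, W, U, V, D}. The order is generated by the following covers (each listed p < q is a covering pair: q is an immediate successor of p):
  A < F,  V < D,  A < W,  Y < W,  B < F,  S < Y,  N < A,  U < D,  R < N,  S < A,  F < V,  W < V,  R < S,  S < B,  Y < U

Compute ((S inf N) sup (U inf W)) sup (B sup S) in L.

V

S ∧ N = R
U ∧ W = Y
R ∨ Y = Y
B ∨ S = B
Y ∨ B = V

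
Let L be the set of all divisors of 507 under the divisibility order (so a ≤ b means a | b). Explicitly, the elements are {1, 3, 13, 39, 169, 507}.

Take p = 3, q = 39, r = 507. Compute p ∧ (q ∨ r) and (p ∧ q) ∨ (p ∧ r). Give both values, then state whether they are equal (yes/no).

q ∨ r = 507, so p ∧ (q ∨ r) = 3 ∧ 507 = 3.
p ∧ q = 3 and p ∧ r = 3, so (p ∧ q) ∨ (p ∧ r) = 3 ∨ 3 = 3.
Equal: yes.

3; 3; yes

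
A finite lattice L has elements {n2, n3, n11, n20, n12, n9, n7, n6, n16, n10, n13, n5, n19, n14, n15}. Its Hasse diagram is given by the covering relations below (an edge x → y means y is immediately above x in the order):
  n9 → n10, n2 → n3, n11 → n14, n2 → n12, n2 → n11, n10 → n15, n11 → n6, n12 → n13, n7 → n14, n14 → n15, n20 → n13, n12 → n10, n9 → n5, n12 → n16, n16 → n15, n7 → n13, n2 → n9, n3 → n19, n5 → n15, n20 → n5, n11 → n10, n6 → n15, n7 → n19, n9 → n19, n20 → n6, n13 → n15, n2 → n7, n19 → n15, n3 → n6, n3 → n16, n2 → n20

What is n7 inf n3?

Common lower bounds of {n7, n3}: n2.
The greatest among these is n2.

n2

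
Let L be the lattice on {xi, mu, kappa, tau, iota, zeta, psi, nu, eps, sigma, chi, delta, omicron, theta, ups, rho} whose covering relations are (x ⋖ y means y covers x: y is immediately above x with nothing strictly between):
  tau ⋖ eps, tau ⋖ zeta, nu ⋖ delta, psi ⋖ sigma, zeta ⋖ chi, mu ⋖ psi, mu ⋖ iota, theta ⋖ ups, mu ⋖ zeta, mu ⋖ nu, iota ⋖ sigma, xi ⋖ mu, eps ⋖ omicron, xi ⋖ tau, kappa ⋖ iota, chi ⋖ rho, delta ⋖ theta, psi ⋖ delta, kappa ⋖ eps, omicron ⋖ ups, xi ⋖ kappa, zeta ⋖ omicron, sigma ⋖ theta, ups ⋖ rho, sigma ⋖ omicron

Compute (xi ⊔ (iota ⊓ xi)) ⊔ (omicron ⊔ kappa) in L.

iota ∧ xi = xi
xi ∨ xi = xi
omicron ∨ kappa = omicron
xi ∨ omicron = omicron

omicron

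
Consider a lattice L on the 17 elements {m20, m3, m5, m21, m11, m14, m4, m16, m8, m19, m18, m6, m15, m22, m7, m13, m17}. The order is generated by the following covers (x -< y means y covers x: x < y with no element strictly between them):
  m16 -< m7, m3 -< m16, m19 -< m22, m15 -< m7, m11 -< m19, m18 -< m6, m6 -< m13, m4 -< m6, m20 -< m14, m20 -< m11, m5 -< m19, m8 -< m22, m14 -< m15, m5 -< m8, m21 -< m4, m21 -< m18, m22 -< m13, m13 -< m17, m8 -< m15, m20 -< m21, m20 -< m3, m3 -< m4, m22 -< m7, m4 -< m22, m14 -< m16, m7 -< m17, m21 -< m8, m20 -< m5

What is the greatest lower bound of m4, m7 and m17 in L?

Common lower bounds of {m4, m7, m17}: m20, m21, m3, m4.
The greatest among these is m4.

m4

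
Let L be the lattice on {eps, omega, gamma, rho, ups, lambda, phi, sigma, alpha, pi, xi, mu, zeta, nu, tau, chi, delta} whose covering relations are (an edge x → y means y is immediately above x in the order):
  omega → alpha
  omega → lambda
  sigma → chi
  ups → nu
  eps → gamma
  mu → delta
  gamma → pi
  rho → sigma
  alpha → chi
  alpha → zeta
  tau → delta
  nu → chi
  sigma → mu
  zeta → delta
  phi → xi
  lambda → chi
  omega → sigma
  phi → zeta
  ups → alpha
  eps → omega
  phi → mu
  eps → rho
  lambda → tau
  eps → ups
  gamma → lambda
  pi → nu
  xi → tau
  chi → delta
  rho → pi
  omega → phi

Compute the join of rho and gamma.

Common upper bounds of {rho, gamma}: chi, delta, nu, pi.
The least among these is pi.

pi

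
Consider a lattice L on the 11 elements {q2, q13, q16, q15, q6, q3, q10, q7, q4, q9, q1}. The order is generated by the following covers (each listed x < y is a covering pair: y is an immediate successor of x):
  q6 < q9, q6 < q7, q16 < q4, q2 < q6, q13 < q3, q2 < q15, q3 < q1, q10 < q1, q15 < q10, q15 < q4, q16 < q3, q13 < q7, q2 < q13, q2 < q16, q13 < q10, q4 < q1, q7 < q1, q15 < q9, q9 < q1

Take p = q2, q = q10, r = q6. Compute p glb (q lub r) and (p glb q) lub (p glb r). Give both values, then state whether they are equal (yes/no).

q2; q2; yes

q lub r = q1, so p glb (q lub r) = q2 glb q1 = q2.
p glb q = q2 and p glb r = q2, so (p glb q) lub (p glb r) = q2 lub q2 = q2.
Equal: yes.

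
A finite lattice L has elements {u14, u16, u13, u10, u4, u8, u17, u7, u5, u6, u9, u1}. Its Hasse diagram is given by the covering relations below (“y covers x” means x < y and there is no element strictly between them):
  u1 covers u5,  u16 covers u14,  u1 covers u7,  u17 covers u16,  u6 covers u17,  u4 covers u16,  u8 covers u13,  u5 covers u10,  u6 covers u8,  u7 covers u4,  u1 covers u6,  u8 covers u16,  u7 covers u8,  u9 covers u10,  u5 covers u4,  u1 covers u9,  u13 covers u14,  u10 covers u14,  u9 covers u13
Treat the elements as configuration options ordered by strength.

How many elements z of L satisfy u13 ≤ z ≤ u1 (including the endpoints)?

6

The interval [u13, u1] = {u1, u13, u6, u7, u8, u9}, which has 6 elements.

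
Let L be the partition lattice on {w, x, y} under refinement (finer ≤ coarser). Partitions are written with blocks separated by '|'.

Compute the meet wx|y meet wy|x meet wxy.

w|x|y

The meet (common refinement) of wx|y, wy|x, wxy intersects blocks pairwise, giving w|x|y.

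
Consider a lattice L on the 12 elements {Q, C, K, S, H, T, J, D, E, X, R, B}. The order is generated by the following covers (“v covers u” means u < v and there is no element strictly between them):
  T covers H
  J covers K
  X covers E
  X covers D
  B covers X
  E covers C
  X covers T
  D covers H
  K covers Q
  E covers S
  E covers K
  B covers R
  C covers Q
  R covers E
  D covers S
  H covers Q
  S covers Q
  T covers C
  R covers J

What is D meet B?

Common lower bounds of {D, B}: D, H, Q, S.
The greatest among these is D.

D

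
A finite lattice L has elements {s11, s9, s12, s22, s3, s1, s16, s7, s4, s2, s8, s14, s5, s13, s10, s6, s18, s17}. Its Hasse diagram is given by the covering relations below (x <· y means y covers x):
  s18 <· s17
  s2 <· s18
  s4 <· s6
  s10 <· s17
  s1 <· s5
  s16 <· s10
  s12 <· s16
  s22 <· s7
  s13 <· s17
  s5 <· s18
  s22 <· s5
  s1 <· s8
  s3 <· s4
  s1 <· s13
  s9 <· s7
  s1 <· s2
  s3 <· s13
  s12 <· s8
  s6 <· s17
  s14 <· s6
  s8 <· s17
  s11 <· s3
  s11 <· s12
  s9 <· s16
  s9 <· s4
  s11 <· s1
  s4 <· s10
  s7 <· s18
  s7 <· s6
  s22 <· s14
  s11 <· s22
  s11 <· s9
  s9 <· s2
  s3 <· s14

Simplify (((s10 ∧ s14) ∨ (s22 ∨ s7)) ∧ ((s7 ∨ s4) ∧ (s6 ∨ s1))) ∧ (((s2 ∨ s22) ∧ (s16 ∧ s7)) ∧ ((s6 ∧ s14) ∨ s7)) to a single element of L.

s10 ∧ s14 = s3
s22 ∨ s7 = s7
s3 ∨ s7 = s6
s7 ∨ s4 = s6
s6 ∨ s1 = s17
s6 ∧ s17 = s6
s6 ∧ s6 = s6
s2 ∨ s22 = s18
s16 ∧ s7 = s9
s18 ∧ s9 = s9
s6 ∧ s14 = s14
s14 ∨ s7 = s6
s9 ∧ s6 = s9
s6 ∧ s9 = s9

s9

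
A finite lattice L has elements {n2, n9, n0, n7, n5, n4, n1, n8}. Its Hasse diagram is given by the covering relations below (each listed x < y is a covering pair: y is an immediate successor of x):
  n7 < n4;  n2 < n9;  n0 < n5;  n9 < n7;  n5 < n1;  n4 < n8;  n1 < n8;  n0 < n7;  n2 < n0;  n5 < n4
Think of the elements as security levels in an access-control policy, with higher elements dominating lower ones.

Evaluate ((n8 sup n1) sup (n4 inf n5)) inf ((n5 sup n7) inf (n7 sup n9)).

n7

n8 ∨ n1 = n8
n4 ∧ n5 = n5
n8 ∨ n5 = n8
n5 ∨ n7 = n4
n7 ∨ n9 = n7
n4 ∧ n7 = n7
n8 ∧ n7 = n7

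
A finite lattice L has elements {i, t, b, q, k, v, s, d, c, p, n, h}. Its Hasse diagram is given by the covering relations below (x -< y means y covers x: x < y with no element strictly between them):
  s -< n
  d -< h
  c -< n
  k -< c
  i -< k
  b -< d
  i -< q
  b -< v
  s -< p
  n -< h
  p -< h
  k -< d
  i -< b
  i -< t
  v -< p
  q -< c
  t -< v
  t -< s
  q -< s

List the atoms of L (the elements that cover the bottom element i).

The atoms are exactly the elements that cover i: b, k, q, t.

b, k, q, t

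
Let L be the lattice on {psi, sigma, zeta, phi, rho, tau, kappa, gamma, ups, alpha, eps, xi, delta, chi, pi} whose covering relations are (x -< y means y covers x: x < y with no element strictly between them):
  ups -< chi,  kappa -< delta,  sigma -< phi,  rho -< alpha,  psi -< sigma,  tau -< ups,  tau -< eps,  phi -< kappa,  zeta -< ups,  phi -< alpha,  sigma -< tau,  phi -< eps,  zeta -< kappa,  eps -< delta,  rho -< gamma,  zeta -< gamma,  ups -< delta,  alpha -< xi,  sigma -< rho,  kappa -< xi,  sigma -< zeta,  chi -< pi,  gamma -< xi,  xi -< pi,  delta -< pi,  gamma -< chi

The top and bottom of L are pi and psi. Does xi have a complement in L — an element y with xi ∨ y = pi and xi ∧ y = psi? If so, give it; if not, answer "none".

For every candidate y, either xi ∨ y ≠ pi or xi ∧ y ≠ psi; no complement exists.

none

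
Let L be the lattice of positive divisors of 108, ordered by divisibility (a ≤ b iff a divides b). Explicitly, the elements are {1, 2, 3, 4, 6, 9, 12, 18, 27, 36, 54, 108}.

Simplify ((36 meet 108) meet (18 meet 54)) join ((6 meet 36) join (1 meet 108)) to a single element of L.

36 ∧ 108 = 36
18 ∧ 54 = 18
36 ∧ 18 = 18
6 ∧ 36 = 6
1 ∧ 108 = 1
6 ∨ 1 = 6
18 ∨ 6 = 18

18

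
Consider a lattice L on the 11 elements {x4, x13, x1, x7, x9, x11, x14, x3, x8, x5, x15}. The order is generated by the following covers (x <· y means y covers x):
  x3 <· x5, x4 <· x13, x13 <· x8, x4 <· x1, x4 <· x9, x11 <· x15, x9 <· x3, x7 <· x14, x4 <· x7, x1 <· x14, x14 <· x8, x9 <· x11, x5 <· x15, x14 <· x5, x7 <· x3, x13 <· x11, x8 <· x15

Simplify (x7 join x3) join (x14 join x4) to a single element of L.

x7 ∨ x3 = x3
x14 ∨ x4 = x14
x3 ∨ x14 = x5

x5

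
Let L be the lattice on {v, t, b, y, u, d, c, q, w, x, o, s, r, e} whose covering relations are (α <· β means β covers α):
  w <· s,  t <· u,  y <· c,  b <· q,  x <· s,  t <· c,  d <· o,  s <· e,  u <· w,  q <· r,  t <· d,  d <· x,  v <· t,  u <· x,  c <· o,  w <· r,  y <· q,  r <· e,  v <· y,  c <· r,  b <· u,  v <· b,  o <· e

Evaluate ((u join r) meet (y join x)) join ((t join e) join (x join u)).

e

u ∨ r = r
y ∨ x = e
r ∧ e = r
t ∨ e = e
x ∨ u = x
e ∨ x = e
r ∨ e = e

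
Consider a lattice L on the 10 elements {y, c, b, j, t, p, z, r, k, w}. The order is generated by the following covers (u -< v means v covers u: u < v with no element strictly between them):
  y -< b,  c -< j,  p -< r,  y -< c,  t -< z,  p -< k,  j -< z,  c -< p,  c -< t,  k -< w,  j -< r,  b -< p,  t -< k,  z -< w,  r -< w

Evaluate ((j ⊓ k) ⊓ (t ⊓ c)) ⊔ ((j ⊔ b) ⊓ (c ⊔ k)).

j ∧ k = c
t ∧ c = c
c ∧ c = c
j ∨ b = r
c ∨ k = k
r ∧ k = p
c ∨ p = p

p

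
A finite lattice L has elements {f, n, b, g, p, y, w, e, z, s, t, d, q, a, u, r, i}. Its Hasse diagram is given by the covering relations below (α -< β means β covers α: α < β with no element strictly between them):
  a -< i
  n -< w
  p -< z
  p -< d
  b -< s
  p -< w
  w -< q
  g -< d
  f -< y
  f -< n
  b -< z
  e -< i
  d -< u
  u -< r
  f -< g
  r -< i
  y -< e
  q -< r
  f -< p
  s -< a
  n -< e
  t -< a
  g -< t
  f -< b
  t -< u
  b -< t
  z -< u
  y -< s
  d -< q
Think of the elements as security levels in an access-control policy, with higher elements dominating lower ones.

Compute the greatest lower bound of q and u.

d

Common lower bounds of {q, u}: d, f, g, p.
The greatest among these is d.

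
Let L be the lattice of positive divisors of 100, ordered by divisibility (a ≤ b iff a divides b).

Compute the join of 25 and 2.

50

Common upper bounds of {25, 2}: 100, 50.
The least among these is 50.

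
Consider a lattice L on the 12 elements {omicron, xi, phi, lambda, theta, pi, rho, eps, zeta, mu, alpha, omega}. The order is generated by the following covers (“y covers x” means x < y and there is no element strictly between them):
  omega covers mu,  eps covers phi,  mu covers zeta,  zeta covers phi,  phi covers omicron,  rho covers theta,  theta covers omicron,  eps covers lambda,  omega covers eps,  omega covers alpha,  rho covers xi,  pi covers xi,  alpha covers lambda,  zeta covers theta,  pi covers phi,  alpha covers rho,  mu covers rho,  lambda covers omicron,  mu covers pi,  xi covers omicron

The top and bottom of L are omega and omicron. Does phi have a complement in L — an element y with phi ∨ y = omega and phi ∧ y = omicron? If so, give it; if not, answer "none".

alpha

Need y with phi ∨ y = omega and phi ∧ y = omicron.
Checking each element gives: alpha.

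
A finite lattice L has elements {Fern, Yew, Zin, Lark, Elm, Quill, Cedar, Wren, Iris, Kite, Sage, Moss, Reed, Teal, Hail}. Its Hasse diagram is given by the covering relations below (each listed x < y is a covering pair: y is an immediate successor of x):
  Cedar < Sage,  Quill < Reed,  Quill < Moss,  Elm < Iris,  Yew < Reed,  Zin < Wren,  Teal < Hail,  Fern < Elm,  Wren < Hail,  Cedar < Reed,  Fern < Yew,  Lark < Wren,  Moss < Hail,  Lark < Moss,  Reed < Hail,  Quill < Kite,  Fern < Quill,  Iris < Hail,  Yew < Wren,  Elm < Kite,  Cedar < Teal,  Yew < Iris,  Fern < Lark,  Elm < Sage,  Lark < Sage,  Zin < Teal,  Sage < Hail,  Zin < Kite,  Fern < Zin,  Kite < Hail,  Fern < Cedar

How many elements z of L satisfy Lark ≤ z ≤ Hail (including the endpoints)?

5

The interval [Lark, Hail] = {Hail, Lark, Moss, Sage, Wren}, which has 5 elements.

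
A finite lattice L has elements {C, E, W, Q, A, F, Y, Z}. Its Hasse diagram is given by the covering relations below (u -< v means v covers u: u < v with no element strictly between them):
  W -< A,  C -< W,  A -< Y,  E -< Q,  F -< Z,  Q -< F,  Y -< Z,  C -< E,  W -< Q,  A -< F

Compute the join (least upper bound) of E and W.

Common upper bounds of {E, W}: F, Q, Z.
The least among these is Q.

Q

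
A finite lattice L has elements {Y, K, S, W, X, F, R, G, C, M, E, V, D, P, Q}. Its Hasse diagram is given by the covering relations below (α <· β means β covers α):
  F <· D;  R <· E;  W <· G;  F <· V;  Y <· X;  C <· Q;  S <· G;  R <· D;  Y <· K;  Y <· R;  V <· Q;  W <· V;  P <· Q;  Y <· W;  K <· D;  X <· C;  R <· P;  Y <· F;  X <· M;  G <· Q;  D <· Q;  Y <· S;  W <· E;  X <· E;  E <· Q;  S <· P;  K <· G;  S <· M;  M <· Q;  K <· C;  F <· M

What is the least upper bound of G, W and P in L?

Q

Common upper bounds of {G, W, P}: Q.
The least among these is Q.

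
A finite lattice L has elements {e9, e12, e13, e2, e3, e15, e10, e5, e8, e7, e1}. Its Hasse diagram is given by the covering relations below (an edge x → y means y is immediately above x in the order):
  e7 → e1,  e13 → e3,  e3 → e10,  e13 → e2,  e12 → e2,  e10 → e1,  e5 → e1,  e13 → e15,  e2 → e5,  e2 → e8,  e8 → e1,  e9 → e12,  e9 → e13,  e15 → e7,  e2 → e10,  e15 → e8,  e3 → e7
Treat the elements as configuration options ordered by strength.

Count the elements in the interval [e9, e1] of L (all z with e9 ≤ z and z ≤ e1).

The interval [e9, e1] = {e1, e10, e12, e13, e15, e2, e3, e5, e7, e8, e9}, which has 11 elements.

11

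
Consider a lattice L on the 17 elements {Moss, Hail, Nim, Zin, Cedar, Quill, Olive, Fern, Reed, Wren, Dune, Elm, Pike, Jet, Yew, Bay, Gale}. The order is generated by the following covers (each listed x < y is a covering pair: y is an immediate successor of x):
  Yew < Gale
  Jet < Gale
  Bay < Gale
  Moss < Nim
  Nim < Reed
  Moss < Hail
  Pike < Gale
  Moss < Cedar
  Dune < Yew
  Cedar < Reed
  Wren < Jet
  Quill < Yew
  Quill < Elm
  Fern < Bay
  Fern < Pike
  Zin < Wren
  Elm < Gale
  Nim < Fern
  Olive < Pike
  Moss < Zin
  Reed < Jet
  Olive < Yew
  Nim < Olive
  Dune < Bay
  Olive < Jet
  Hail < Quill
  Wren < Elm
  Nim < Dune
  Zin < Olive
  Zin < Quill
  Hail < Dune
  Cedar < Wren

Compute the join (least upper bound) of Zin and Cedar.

Wren

Common upper bounds of {Zin, Cedar}: Elm, Gale, Jet, Wren.
The least among these is Wren.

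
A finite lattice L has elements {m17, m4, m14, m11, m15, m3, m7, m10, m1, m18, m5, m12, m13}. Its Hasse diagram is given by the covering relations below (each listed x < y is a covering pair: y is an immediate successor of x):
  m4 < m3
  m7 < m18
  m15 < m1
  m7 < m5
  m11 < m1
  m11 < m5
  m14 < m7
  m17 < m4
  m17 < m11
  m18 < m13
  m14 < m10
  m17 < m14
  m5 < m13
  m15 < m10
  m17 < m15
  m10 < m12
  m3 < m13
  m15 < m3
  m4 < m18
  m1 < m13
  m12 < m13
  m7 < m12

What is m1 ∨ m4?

Common upper bounds of {m1, m4}: m13.
The least among these is m13.

m13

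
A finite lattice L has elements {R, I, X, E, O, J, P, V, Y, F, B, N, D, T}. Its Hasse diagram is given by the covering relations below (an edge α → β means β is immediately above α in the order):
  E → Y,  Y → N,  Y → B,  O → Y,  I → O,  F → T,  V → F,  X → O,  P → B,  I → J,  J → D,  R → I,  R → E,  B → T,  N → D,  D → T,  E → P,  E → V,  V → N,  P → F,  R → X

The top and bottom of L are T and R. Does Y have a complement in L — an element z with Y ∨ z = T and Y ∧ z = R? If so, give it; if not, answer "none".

none

For every candidate z, either Y ∨ z ≠ T or Y ∧ z ≠ R; no complement exists.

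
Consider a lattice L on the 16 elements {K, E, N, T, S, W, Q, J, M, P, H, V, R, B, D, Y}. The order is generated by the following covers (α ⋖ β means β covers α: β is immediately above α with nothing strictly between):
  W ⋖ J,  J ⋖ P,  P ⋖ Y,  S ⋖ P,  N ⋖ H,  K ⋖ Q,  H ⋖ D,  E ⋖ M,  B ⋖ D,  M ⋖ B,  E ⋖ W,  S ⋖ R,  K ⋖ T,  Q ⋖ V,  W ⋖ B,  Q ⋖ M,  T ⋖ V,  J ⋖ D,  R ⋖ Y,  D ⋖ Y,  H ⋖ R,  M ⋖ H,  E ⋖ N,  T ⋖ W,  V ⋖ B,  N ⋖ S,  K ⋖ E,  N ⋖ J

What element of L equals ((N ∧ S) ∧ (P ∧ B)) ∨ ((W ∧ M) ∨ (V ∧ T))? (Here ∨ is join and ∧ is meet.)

W

N ∧ S = N
P ∧ B = W
N ∧ W = E
W ∧ M = E
V ∧ T = T
E ∨ T = W
E ∨ W = W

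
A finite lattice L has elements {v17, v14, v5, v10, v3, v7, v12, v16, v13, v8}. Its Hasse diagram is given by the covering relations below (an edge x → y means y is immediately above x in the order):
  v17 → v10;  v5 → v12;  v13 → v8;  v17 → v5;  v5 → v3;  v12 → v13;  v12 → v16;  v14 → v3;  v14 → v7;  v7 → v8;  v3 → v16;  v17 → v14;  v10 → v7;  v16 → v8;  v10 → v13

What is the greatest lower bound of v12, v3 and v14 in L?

Common lower bounds of {v12, v3, v14}: v17.
The greatest among these is v17.

v17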